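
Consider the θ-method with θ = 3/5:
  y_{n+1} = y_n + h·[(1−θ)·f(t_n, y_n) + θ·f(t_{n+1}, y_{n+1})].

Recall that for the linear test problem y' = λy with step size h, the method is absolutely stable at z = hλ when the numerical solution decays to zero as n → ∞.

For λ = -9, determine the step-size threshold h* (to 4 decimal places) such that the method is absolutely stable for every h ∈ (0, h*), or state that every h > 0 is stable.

With y'=λy (z=hλ):
  y_{n+1} = y_n + z·[2/5·y_n + 3/5·y_{n+1}] ⇒ (1 − 3/5z)y_{n+1} = (1 + 2/5z)y_n
  so R(z) = (1 + 2/5z)/(1 − 3/5z).

Find x<0 with |R(x)|<1.
x=-0.67: |R|=0.5221
x=-2: |R|=0.0909
x=-10: |R|=0.4286
x=-100: |R|=0.6393
θ=3/5≥1/2 ⇒ |1+2/5x|<|1−3/5x| ∀x<0 ⇒ unbounded interval.

interval (−∞, 0). Any h>0 works for λ=-9.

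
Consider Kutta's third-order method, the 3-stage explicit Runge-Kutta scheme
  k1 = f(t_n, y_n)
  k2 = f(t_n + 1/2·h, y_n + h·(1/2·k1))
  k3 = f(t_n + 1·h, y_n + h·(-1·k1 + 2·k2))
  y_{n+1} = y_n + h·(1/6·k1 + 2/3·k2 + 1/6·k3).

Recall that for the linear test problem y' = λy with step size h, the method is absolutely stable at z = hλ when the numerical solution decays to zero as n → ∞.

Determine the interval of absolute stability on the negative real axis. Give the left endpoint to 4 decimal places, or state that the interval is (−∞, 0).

Set f=λy, z=hλ:
  order 3, 3-stage ⇒ R(z)=1+z+z^2/2+z^3/6
  (e.g. R(-1.43)=0.10508, |R|=0.10508)

Boundary: |R(x)|=1, x<0.
x=-1.43: |R|=0.1051
|R(-2.33)|=0.7238 |R(-1.04)|=0.3133 |R(-0.95)|=0.3584
Bisect:
  x_lo=-3.0291 |R|=2.0737  x_hi=-0.3703 |R|=0.6898
  mid=-1.69974 |R|=0.07364 →hi
  mid=-2.36444 |R|=0.77224 →hi
  mid=-2.69678 |R|=1.32925 →lo
  mid=-2.53061 |R|=1.02962 →lo
  mid=-2.44752 |R|=0.89593 →hi
  mid=-2.48907 |R|=0.96149 →hi
  mid=-2.50984 |R|=0.99523 →hi
  mid=-2.52022 |R|=1.01234 →lo
  mid=-2.51503 |R|=1.00376 →lo
  ...
  [-2.51276,-2.51260] ⇒ x*=-2.5127
So |R|<1 on (-2.5127, 0).

(-2.5127, 0).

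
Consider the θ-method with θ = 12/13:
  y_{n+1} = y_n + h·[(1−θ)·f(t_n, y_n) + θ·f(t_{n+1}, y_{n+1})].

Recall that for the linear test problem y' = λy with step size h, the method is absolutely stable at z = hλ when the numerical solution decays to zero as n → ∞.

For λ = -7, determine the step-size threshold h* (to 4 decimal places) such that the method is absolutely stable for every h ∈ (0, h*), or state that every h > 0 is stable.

On y'=λy, z=hλ:
  y_{n+1} = y_n + z·[1/13·y_n + 12/13·y_{n+1}] ⇒ (1 − 12/13z)y_{n+1} = (1 + 1/13z)y_n
  R(z) = (1 + 1/13z)/(1 − 12/13z).

Find x<0 with |R(x)|<1.
x=-1.68: |R|=0.3414
x=-2: |R|=0.2973
x=-10: |R|=0.0226
x=-100: |R|=0.0717
θ=12/13≥1/2 ⇒ |1+1/13x|<|1−12/13x| ∀x<0 ⇒ stable on all of ℝ⁻.

unbounded; (−∞, 0). Any h>0 works for λ=-7.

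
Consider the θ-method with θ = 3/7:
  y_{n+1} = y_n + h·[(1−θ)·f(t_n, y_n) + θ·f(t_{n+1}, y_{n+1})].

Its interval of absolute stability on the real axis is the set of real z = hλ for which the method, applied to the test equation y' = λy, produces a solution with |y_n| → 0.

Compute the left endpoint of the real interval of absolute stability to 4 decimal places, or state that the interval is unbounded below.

left endpoint -14.0000.

Set f=λy, z=hλ:
  y_{n+1} = y_n + z·[4/7·y_n + 3/7·y_{n+1}] ⇒ (1 − 3/7z)y_{n+1} = (1 + 4/7z)y_n
  so R(z) = (1 + 4/7z)/(1 − 3/7z).

Solve |R(x)|<1 on ℝ⁻.
x=-1.45: |R|=0.1057
R=−1: 1+4/7x = −1+3/7x ⇒ -1/7x=2 ⇒ x=2/(-1/7)=-14.0000
Confirm numerically:
  x=-12.896: |R|=0.97584 <1
  x=-11.923: |R|=0.95144 <1
  x=-10.266: |R|=0.90121 <1
  x=-6.581: |R|=0.72258 <1
  x=-14.488: |R|=1.00967 >1
  x=-14.381: |R|=1.00760 >1
  x=-14.288: |R|=1.00578 >1
Stable set (-14.0000, 0).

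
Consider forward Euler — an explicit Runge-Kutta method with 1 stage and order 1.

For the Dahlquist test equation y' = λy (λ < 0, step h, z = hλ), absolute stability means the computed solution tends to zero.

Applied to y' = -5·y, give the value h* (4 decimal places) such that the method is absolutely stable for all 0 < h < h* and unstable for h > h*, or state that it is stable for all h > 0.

With y'=λy (z=hλ):
  order 1, 1-stage ⇒ R(z)=1+z
  (e.g. R(-1.18)=-0.18000, |R|=0.18000)

Find x<0 with |R(x)|<1.
x=-1.18: |R|=0.1800
|R(-2)|=1.0000 |R(-1.43)|=0.4300 |R(-0.79)|=0.2100
Bisect:
  x_lo=-2.5649 |R|=1.5649  x_hi=-0.0651 |R|=0.9349
  mid=-1.31497 |R|=0.31497 →hi
  mid=-1.93993 |R|=0.93993 →hi
  mid=-2.25241 |R|=1.25241 →lo
  mid=-2.09617 |R|=1.09617 →lo
  mid=-2.01805 |R|=1.01805 →lo
  mid=-1.97899 |R|=0.97899 →hi
  mid=-1.99852 |R|=0.99852 →hi
  mid=-2.00828 |R|=1.00828 →lo
  ...
  [-2.00005,-1.99989] ⇒ x*=-2.0000
Interval (-2.0000, 0).

(-2.0000,0); λ=-5 ⇒ h* = 0.4000.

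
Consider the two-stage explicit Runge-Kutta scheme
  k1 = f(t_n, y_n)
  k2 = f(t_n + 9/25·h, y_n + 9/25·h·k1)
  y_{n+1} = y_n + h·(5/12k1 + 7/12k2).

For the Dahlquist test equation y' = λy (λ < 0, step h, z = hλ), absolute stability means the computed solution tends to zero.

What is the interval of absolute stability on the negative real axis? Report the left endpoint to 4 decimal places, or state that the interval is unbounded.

z∈(-4.7619,0).

On y'=λy, z=hλ:
  k1=λy_n ⇒ h·k1=z·y_n;  k2=λ(1+9/25z)y_n ⇒ h·k2=z(1+9/25z)y_n
  y_{n+1}/y_n = 1 + 5/12z + 7/12z(1+9/25z) = 1 + z + 21/100z²
  ⇒ R(z) = 1 + z + 21/100z².

Find x<0 with |R(x)|<1.
x=-0.81: |R|=0.3278
R=1: x+21/100x²=0 ⇒ x=−100/21=-4.7619; min R=1−1/(4·21/100)=-0.1905>−1
Confirm numerically:
  x=-4.736: |R|=0.97424 <1
  x=-3.869: |R|=0.27452 <1
  x=-2.550: |R|=0.18447 <1
  x=-2.079: |R|=0.17133 <1
  x=-5.330: |R|=1.63587 >1
  x=-5.113: |R|=1.37698 >1
Stable set (-4.7619, 0).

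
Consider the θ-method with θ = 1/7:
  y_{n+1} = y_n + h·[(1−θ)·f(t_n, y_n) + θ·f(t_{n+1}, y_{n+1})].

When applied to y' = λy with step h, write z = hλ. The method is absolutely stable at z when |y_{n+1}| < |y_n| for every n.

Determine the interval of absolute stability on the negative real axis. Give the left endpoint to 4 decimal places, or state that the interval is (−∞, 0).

On y'=λy, z=hλ:
  y_{n+1} = y_n + z·[6/7·y_n + 1/7·y_{n+1}] ⇒ (1 − 1/7z)y_{n+1} = (1 + 6/7z)y_n
  R(z) = (1 + 6/7z)/(1 − 1/7z).

Solve |R(x)|<1 on ℝ⁻.
x=-1.73: |R|=0.3872
R=−1: 1+6/7x = −1+1/7x ⇒ -5/7x=2 ⇒ x=2/(-5/7)=-2.8000
Confirm numerically:
  x=-2.113: |R|=0.62307 <1
  x=-1.985: |R|=0.54647 <1
  x=-1.133: |R|=0.02484 <1
  x=-3.345: |R|=1.26341 >1
  x=-3.280: |R|=1.23346 >1
  x=-3.024: |R|=1.11173 >1
Interval (-2.8000, 0).

(-2.8000, 0).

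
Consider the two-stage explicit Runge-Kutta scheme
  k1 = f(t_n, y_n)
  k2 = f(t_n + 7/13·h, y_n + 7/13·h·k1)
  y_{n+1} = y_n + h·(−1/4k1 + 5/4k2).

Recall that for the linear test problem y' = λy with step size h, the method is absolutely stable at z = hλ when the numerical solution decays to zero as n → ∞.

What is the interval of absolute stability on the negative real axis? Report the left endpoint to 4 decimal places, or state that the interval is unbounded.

With y'=λy (z=hλ):
  k1=λy_n ⇒ h·k1=z·y_n;  k2=λ(1+7/13z)y_n ⇒ h·k2=z(1+7/13z)y_n
  y_{n+1}/y_n = 1 − 1/4z + 5/4z(1+7/13z) = 1 + z + 35/52z²
  R(z) = 1 + z + 35/52z².

Find x<0 with |R(x)|<1.
x=-1.43: |R|=0.9464
R=1: x+35/52x²=0 ⇒ x=−52/35=-1.4857; min R=1−1/(4·35/52)=0.6286>−1
Confirm numerically:
  x=-1.307: |R|=0.84278 <1
  x=-1.178: |R|=0.75602 <1
  x=-0.633: |R|=0.63669 <1
  x=-1.994: |R|=1.68218 >1
  x=-1.876: |R|=1.49281 >1
  x=-1.735: |R|=1.29111 >1
Interval (-1.4857, 0).

z∈(-1.4857,0).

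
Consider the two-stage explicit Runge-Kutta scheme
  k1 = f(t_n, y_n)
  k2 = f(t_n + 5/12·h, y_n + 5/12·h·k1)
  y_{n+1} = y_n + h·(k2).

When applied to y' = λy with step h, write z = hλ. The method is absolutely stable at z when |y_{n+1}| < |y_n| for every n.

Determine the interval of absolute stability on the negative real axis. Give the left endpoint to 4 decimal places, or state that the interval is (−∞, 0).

(-2.4000, 0).

On y'=λy, z=hλ:
  k1=λy_n ⇒ h·k1=z·y_n;  k2=λ(1+5/12z)y_n ⇒ h·k2=z(1+5/12z)y_n
  y_{n+1}/y_n = 1 + z(1+5/12z) = 1 + z + 5/12z²
  Hence R(z) = 1 + z + 5/12z².

Find x<0 with |R(x)|<1.
x=-1.13: |R|=0.4020
R=1: x+5/12x²=0 ⇒ x=−12/5=-2.4000; min R=1−1/(4·5/12)=0.4000>−1
Confirm numerically:
  x=-2.241: |R|=0.85153 <1
  x=-1.217: |R|=0.40012 <1
  x=-0.988: |R|=0.41873 <1
  x=-2.751: |R|=1.40233 >1
  x=-2.572: |R|=1.18433 >1
  x=-2.556: |R|=1.16614 >1
So |R|<1 on (-2.4000, 0).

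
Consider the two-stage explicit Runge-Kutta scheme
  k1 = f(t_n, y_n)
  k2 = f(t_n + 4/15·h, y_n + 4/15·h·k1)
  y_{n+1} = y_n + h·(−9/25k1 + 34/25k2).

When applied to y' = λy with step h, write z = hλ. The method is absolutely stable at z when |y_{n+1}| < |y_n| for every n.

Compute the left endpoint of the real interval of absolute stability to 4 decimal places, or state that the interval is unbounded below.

left endpoint -2.7574.

On y'=λy, z=hλ:
  k1=λy_n ⇒ h·k1=z·y_n;  k2=λ(1+4/15z)y_n ⇒ h·k2=z(1+4/15z)y_n
  y_{n+1}/y_n = 1 − 9/25z + 34/25z(1+4/15z) = 1 + z + 136/375z²
  so R(z) = 1 + z + 136/375z².

Need |R(x)|<1, x<0.
x=-0.88: |R|=0.4008
R=1: x+136/375x²=0 ⇒ x=−375/136=-2.7574; min R=1−1/(4·136/375)=0.3107>−1
Confirm numerically:
  x=-1.809: |R|=0.37782 <1
  x=-1.732: |R|=0.35594 <1
  x=-1.281: |R|=0.31412 <1
  x=-3.254: |R|=1.58610 >1
  x=-2.995: |R|=1.25813 >1
  x=-2.793: |R|=1.03611 >1
Stable set (-2.7574, 0).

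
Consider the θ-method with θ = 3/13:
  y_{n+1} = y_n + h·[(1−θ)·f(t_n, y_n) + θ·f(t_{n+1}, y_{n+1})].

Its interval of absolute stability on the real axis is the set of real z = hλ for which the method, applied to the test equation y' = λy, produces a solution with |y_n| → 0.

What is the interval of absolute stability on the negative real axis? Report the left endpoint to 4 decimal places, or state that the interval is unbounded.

Set f=λy, z=hλ:
  y_{n+1} = y_n + z·[10/13·y_n + 3/13·y_{n+1}] ⇒ (1 − 3/13z)y_{n+1} = (1 + 10/13z)y_n
  R(z) = (1 + 10/13z)/(1 − 3/13z).

Find x<0 with |R(x)|<1.
x=-0.81: |R|=0.3176
R=−1: 1+10/13x = −1+3/13x ⇒ -7/13x=2 ⇒ x=2/(-7/13)=-3.7143
Confirm numerically:
  x=-3.212: |R|=0.84467 <1
  x=-2.374: |R|=0.53374 <1
  x=-1.966: |R|=0.35242 <1
  x=-3.986: |R|=1.07621 >1
  x=-3.955: |R|=1.06777 >1
  x=-3.872: |R|=1.04485 >1
So |R|<1 on (-3.7143, 0).

(-3.7143, 0).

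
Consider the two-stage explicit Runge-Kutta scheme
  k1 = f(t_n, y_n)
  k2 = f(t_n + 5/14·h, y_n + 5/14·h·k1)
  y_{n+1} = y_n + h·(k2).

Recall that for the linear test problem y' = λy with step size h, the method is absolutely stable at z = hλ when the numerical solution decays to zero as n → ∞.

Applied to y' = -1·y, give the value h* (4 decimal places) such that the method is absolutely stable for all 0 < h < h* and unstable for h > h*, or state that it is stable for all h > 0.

With y'=λy (z=hλ):
  k1=λy_n ⇒ h·k1=z·y_n;  k2=λ(1+5/14z)y_n ⇒ h·k2=z(1+5/14z)y_n
  y_{n+1}/y_n = 1 + z(1+5/14z) = 1 + z + 5/14z²
  ⇒ R(z) = 1 + z + 5/14z².

Solve |R(x)|<1 on ℝ⁻.
x=-0.54: |R|=0.5641
R=1: x+5/14x²=0 ⇒ x=−14/5=-2.8000; min R=1−1/(4·5/14)=0.3000>−1
Confirm numerically:
  x=-1.969: |R|=0.41563 <1
  x=-1.878: |R|=0.38160 <1
  x=-1.804: |R|=0.35829 <1
  x=-1.560: |R|=0.30914 <1
  x=-3.289: |R|=1.57440 >1
  x=-3.204: |R|=1.46229 >1
  x=-3.101: |R|=1.33336 >1
Interval (-2.8000, 0).

(-2.8000,0); λ=-1 ⇒ h* = (14/5)/1 = 2.8000.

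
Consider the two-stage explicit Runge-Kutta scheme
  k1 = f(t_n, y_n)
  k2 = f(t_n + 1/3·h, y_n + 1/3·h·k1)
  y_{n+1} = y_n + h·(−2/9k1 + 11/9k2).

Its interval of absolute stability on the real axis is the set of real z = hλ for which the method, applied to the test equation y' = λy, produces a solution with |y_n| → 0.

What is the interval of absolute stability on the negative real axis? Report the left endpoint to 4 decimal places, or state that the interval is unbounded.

On y'=λy, z=hλ:
  k1=λy_n ⇒ h·k1=z·y_n;  k2=λ(1+1/3z)y_n ⇒ h·k2=z(1+1/3z)y_n
  y_{n+1}/y_n = 1 − 2/9z + 11/9z(1+1/3z) = 1 + z + 11/27z²
  Hence R(z) = 1 + z + 11/27z².

Find x<0 with |R(x)|<1.
x=-0.92: |R|=0.4248
R=1: x+11/27x²=0 ⇒ x=−27/11=-2.4545; min R=1−1/(4·11/27)=0.3864>−1
Confirm numerically:
  x=-2.396: |R|=0.94285 <1
  x=-2.276: |R|=0.83444 <1
  x=-1.792: |R|=0.51629 <1
  x=-1.374: |R|=0.39513 <1
  x=-2.894: |R|=1.51813 >1
  x=-2.852: |R|=1.46181 >1
Interval (-2.4545, 0).

(-2.4545, 0).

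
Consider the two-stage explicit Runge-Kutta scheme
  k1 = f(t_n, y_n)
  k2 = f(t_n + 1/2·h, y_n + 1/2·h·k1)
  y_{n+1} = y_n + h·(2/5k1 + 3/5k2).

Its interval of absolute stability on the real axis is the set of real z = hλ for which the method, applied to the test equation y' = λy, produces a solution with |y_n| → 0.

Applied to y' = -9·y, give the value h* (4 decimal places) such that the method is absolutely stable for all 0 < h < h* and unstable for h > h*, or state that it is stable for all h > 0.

On y'=λy, z=hλ:
  k1=λy_n ⇒ h·k1=z·y_n;  k2=λ(1+1/2z)y_n ⇒ h·k2=z(1+1/2z)y_n
  y_{n+1}/y_n = 1 + 2/5z + 3/5z(1+1/2z) = 1 + z + 3/10z²
  R(z) = 1 + z + 3/10z².

Need |R(x)|<1, x<0.
x=-1.03: |R|=0.2883
R=1: x+3/10x²=0 ⇒ x=−10/3=-3.3333; min R=1−1/(4·3/10)=0.1667>−1
Confirm numerically:
  x=-3.245: |R|=0.91401 <1
  x=-2.296: |R|=0.28548 <1
  x=-1.914: |R|=0.18502 <1
  x=-3.823: |R|=1.56160 >1
  x=-3.775: |R|=1.50019 >1
  x=-3.579: |R|=1.26377 >1
Interval (-3.3333, 0).

(-3.3333,0); λ=-9 ⇒ h* = (10/3)/9 = 0.3704.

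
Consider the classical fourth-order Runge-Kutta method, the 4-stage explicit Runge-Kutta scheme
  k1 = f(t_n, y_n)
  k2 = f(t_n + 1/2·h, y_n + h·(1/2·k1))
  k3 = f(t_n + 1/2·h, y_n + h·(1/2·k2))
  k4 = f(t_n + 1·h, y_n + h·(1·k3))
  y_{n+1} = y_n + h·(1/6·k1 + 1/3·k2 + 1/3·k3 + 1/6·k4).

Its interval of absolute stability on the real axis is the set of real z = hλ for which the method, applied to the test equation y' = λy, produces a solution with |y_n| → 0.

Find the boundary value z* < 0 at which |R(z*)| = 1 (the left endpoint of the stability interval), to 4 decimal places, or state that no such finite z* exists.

On y'=λy, z=hλ:
  order 4, 4-stage ⇒ R(z)=1+z+z^2/2+z^3/6+z^4/24
  (e.g. R(-1.46)=0.27643, |R|=0.27643)

Need |R(x)|<1, x<0.
x=-1.46: |R|=0.2764
|R(-2.68)|=0.8525 |R(-1.05)|=0.3590 |R(-0.6)|=0.5494
Bisect:
  x_lo=-3.3510 |R|=2.2461  x_hi=-0.3489 |R|=0.7055
  mid=-1.84998 |R|=0.29404 →hi
  mid=-2.60050 |R|=0.75531 →hi
  mid=-2.97577 |R|=1.32726 →lo
  mid=-2.78814 |R|=1.00429 →lo
  mid=-2.69432 |R|=0.87128 →hi
  mid=-2.74123 |R|=0.93557 →hi
  mid=-2.76468 |R|=0.96937 →hi
  mid=-2.77641 |R|=0.98669 →hi
  mid=-2.78227 |R|=0.99545 →hi
  ...
  [-2.78539,-2.78520] ⇒ x*=-2.7853
Interval (-2.7853, 0).

z* = -2.7853.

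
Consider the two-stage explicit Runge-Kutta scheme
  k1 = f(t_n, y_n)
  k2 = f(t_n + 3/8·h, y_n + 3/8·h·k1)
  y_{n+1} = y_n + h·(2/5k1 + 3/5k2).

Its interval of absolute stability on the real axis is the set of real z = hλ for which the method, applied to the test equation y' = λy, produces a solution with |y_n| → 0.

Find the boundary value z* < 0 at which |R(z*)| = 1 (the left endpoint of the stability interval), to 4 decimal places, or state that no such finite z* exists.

On y'=λy, z=hλ:
  k1=λy_n ⇒ h·k1=z·y_n;  k2=λ(1+3/8z)y_n ⇒ h·k2=z(1+3/8z)y_n
  y_{n+1}/y_n = 1 + 2/5z + 3/5z(1+3/8z) = 1 + z + 9/40z²
  R(z) = 1 + z + 9/40z².

Solve |R(x)|<1 on ℝ⁻.
x=-0.49: |R|=0.5640
R=1: x+9/40x²=0 ⇒ x=−40/9=-4.4444; min R=1−1/(4·9/40)=-0.1111>−1
Confirm numerically:
  x=-4.355: |R|=0.91236 <1
  x=-4.318: |R|=0.87715 <1
  x=-4.107: |R|=0.68818 <1
  x=-3.185: |R|=0.09745 <1
  x=-5.039: |R|=1.67409 >1
  x=-4.931: |R|=1.53982 >1
  x=-4.874: |R|=1.47107 >1
So |R|<1 on (-4.4444, 0).

z* = -4.4444.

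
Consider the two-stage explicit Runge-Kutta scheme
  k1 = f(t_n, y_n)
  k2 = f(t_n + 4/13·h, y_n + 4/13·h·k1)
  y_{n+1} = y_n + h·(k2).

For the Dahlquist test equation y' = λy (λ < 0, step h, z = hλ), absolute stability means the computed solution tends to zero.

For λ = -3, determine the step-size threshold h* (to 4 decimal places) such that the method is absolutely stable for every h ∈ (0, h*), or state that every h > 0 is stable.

On y'=λy, z=hλ:
  k1=λy_n ⇒ h·k1=z·y_n;  k2=λ(1+4/13z)y_n ⇒ h·k2=z(1+4/13z)y_n
  y_{n+1}/y_n = 1 + z(1+4/13z) = 1 + z + 4/13z²
  so R(z) = 1 + z + 4/13z².

Boundary: |R(x)|=1, x<0.
x=-1.74: |R|=0.1916
R=1: x+4/13x²=0 ⇒ x=−13/4=-3.2500; min R=1−1/(4·4/13)=0.1875>−1
Confirm numerically:
  x=-1.966: |R|=0.22328 <1
  x=-1.927: |R|=0.21556 <1
  x=-1.324: |R|=0.21538 <1
  x=-3.576: |R|=1.35870 >1
  x=-3.314: |R|=1.06526 >1
  x=-3.272: |R|=1.02215 >1
Interval (-3.2500, 0).

(-3.2500,0); λ=-3 ⇒ h* = (13/4)/3 = 1.0833.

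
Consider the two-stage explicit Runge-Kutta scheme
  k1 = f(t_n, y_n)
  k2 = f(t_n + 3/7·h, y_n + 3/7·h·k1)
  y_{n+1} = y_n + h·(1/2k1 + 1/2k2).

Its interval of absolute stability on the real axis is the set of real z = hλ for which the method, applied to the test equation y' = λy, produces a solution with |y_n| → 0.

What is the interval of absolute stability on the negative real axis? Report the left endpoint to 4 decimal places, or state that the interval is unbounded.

(-4.6667, 0).

Test eqn y'=λy, z=hλ:
  k1=λy_n ⇒ h·k1=z·y_n;  k2=λ(1+3/7z)y_n ⇒ h·k2=z(1+3/7z)y_n
  y_{n+1}/y_n = 1 + 1/2z + 1/2z(1+3/7z) = 1 + z + 3/14z²
  R(z) = 1 + z + 3/14z².

Solve |R(x)|<1 on ℝ⁻.
x=-1.51: |R|=0.0214
R=1: x+3/14x²=0 ⇒ x=−14/3=-4.6667; min R=1−1/(4·3/14)=-0.1667>−1
Confirm numerically:
  x=-3.913: |R|=0.36805 <1
  x=-3.779: |R|=0.28118 <1
  x=-3.460: |R|=0.10534 <1
  x=-3.166: |R|=0.01810 <1
  x=-5.208: |R|=1.60413 >1
  x=-5.151: |R|=1.53460 >1
  x=-4.702: |R|=1.03560 >1
So |R|<1 on (-4.6667, 0).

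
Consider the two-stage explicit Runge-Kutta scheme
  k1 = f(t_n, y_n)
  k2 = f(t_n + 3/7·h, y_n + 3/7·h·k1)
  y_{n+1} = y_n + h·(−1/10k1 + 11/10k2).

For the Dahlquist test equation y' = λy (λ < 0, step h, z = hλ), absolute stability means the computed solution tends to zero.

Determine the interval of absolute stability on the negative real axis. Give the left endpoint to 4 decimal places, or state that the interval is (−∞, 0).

Set f=λy, z=hλ:
  k1=λy_n ⇒ h·k1=z·y_n;  k2=λ(1+3/7z)y_n ⇒ h·k2=z(1+3/7z)y_n
  y_{n+1}/y_n = 1 − 1/10z + 11/10z(1+3/7z) = 1 + z + 33/70z²
  so R(z) = 1 + z + 33/70z².

Need |R(x)|<1, x<0.
x=-0.74: |R|=0.5182
R=1: x+33/70x²=0 ⇒ x=−70/33=-2.1212; min R=1−1/(4·33/70)=0.4697>−1
Confirm numerically:
  x=-1.149: |R|=0.47338 <1
  x=-0.947: |R|=0.47578 <1
  x=-0.911: |R|=0.48025 <1
  x=-2.495: |R|=1.43965 >1
  x=-2.472: |R|=1.40880 >1
  x=-2.318: |R|=1.21504 >1
Stable set (-2.1212, 0).

z∈(-2.1212,0).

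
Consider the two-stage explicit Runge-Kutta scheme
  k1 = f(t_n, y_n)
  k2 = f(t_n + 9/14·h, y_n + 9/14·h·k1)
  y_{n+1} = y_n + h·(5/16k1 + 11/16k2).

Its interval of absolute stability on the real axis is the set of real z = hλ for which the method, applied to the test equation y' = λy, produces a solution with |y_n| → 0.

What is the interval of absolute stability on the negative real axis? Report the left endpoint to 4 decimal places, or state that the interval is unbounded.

On y'=λy, z=hλ:
  k1=λy_n ⇒ h·k1=z·y_n;  k2=λ(1+9/14z)y_n ⇒ h·k2=z(1+9/14z)y_n
  y_{n+1}/y_n = 1 + 5/16z + 11/16z(1+9/14z) = 1 + z + 99/224z²
  ⇒ R(z) = 1 + z + 99/224z².

Boundary: |R(x)|=1, x<0.
x=-0.6: |R|=0.5591
R=1: x+99/224x²=0 ⇒ x=−224/99=-2.2626; min R=1−1/(4·99/224)=0.4343>−1
Confirm numerically:
  x=-1.972: |R|=0.74670 <1
  x=-1.615: |R|=0.53774 <1
  x=-1.367: |R|=0.45889 <1
  x=-2.825: |R|=1.70215 >1
  x=-2.593: |R|=1.37861 >1
Stable set (-2.2626, 0).

(-2.2626, 0).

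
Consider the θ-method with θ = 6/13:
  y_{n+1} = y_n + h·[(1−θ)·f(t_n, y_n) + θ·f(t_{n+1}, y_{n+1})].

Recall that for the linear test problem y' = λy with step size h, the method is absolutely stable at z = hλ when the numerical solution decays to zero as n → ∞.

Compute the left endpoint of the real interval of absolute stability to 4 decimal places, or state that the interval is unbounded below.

z* = -26.0000.

With y'=λy (z=hλ):
  y_{n+1} = y_n + z·[7/13·y_n + 6/13·y_{n+1}] ⇒ (1 − 6/13z)y_{n+1} = (1 + 7/13z)y_n
  so R(z) = (1 + 7/13z)/(1 − 6/13z).

Solve |R(x)|<1 on ℝ⁻.
x=-0.41: |R|=0.6552
R=−1: 1+7/13x = −1+6/13x ⇒ -1/13x=2 ⇒ x=2/(-1/13)=-26.0000
Confirm numerically:
  x=-24.931: |R|=0.99343 <1
  x=-19.757: |R|=0.95254 <1
  x=-17.024: |R|=0.92205 <1
  x=-12.505: |R|=0.84670 <1
  x=-26.357: |R|=1.00209 >1
  x=-26.262: |R|=1.00154 >1
So |R|<1 on (-26.0000, 0).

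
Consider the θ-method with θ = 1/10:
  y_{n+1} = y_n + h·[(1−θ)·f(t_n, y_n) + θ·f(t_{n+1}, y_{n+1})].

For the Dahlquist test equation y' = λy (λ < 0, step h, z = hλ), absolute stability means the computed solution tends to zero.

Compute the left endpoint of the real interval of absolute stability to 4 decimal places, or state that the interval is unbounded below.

z* = -2.5000.

With y'=λy (z=hλ):
  y_{n+1} = y_n + z·[9/10·y_n + 1/10·y_{n+1}] ⇒ (1 − 1/10z)y_{n+1} = (1 + 9/10z)y_n
  ⇒ R(z) = (1 + 9/10z)/(1 − 1/10z).

Need |R(x)|<1, x<0.
x=-0.7: |R|=0.3458
R=−1: 1+9/10x = −1+1/10x ⇒ -4/5x=2 ⇒ x=2/(-4/5)=-2.5000
Confirm numerically:
  x=-2.292: |R|=0.86463 <1
  x=-2.050: |R|=0.70124 <1
  x=-1.219: |R|=0.08655 <1
  x=-1.014: |R|=0.07935 <1
  x=-2.987: |R|=1.29999 >1
  x=-2.688: |R|=1.11854 >1
So |R|<1 on (-2.5000, 0).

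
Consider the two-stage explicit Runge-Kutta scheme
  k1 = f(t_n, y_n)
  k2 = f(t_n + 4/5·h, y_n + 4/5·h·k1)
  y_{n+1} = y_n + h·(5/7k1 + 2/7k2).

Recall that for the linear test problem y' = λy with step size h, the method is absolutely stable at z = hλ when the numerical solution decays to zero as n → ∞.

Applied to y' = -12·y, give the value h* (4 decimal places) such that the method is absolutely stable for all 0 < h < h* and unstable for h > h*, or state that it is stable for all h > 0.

With y'=λy (z=hλ):
  k1=λy_n ⇒ h·k1=z·y_n;  k2=λ(1+4/5z)y_n ⇒ h·k2=z(1+4/5z)y_n
  y_{n+1}/y_n = 1 + 5/7z + 2/7z(1+4/5z) = 1 + z + 8/35z²
  so R(z) = 1 + z + 8/35z².

Find x<0 with |R(x)|<1.
x=-1.52: |R|=0.0081
R=1: x+8/35x²=0 ⇒ x=−35/8=-4.3750; min R=1−1/(4·8/35)=-0.0938>−1
Confirm numerically:
  x=-3.876: |R|=0.55791 <1
  x=-3.078: |R|=0.08750 <1
  x=-2.247: |R|=0.09294 <1
  x=-2.123: |R|=0.09280 <1
  x=-4.830: |R|=1.50232 >1
  x=-4.702: |R|=1.35144 >1
  x=-4.518: |R|=1.14767 >1
So |R|<1 on (-4.3750, 0).

(-4.3750,0); λ=-12 ⇒ h* = (35/8)/12 = 0.3646.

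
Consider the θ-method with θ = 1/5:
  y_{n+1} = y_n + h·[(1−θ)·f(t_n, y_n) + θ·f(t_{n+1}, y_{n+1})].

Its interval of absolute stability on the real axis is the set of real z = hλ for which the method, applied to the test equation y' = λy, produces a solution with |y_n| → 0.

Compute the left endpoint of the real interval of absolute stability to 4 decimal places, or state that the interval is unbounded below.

With y'=λy (z=hλ):
  y_{n+1} = y_n + z·[4/5·y_n + 1/5·y_{n+1}] ⇒ (1 − 1/5z)y_{n+1} = (1 + 4/5z)y_n
  R(z) = (1 + 4/5z)/(1 − 1/5z).

Solve |R(x)|<1 on ℝ⁻.
x=-1.61: |R|=0.2179
R=−1: 1+4/5x = −1+1/5x ⇒ -3/5x=2 ⇒ x=2/(-3/5)=-3.3333
Confirm numerically:
  x=-2.618: |R|=0.71830 <1
  x=-2.616: |R|=0.71744 <1
  x=-2.539: |R|=0.68391 <1
  x=-1.481: |R|=0.14257 <1
  x=-3.675: |R|=1.11816 >1
  x=-3.465: |R|=1.04666 >1
  x=-3.464: |R|=1.04631 >1
Interval (-3.3333, 0).

z* = -3.3333.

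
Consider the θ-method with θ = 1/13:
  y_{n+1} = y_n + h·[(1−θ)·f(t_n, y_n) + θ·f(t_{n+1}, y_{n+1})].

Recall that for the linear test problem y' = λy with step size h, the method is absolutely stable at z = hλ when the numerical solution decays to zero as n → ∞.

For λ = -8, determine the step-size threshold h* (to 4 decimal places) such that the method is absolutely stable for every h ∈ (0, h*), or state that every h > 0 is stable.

(-2.3636,0); λ=-8 ⇒ h* = (26/11)/8 = 0.2955.

On y'=λy, z=hλ:
  y_{n+1} = y_n + z·[12/13·y_n + 1/13·y_{n+1}] ⇒ (1 − 1/13z)y_{n+1} = (1 + 12/13z)y_n
  so R(z) = (1 + 12/13z)/(1 − 1/13z).

Find x<0 with |R(x)|<1.
x=-0.98: |R|=0.0887
R=−1: 1+12/13x = −1+1/13x ⇒ -11/13x=2 ⇒ x=2/(-11/13)=-2.3636
Confirm numerically:
  x=-1.945: |R|=0.69187 <1
  x=-1.844: |R|=0.61493 <1
  x=-1.385: |R|=0.25165 <1
  x=-2.871: |R|=1.35165 >1
  x=-2.612: |R|=1.17499 >1
So |R|<1 on (-2.3636, 0).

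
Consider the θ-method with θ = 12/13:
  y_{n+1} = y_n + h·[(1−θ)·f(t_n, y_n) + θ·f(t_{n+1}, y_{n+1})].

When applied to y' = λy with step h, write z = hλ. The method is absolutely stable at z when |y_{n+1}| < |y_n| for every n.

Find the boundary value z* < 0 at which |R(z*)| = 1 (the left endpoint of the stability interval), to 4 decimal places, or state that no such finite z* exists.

Test eqn y'=λy, z=hλ:
  y_{n+1} = y_n + z·[1/13·y_n + 12/13·y_{n+1}] ⇒ (1 − 12/13z)y_{n+1} = (1 + 1/13z)y_n
  ⇒ R(z) = (1 + 1/13z)/(1 − 12/13z).

Find x<0 with |R(x)|<1.
x=-0.89: |R|=0.5114
x=-2: |R|=0.2973
x=-10: |R|=0.0226
x=-100: |R|=0.0717
θ=12/13≥1/2 ⇒ |1+1/13x|<|1−12/13x| ∀x<0 ⇒ unbounded interval.

(−∞, 0) — no finite endpoint.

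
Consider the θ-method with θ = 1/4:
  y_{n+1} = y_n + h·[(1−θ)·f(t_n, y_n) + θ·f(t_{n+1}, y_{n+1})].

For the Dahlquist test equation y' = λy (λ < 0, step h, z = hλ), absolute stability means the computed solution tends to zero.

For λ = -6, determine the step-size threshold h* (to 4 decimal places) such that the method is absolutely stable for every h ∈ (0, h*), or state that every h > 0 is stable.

(-4.0000,0); λ=-6 ⇒ h* = (4)/6 = 0.6667.

Set f=λy, z=hλ:
  y_{n+1} = y_n + z·[3/4·y_n + 1/4·y_{n+1}] ⇒ (1 − 1/4z)y_{n+1} = (1 + 3/4z)y_n
  ⇒ R(z) = (1 + 3/4z)/(1 − 1/4z).

Find x<0 with |R(x)|<1.
x=-0.65: |R|=0.4409
R=−1: 1+3/4x = −1+1/4x ⇒ -1/2x=2 ⇒ x=2/(-1/2)=-4.0000
Confirm numerically:
  x=-3.552: |R|=0.88136 <1
  x=-3.187: |R|=0.77376 <1
  x=-3.073: |R|=0.73788 <1
  x=-4.360: |R|=1.08612 >1
  x=-4.323: |R|=1.07762 >1
  x=-4.248: |R|=1.06014 >1
Interval (-4.0000, 0).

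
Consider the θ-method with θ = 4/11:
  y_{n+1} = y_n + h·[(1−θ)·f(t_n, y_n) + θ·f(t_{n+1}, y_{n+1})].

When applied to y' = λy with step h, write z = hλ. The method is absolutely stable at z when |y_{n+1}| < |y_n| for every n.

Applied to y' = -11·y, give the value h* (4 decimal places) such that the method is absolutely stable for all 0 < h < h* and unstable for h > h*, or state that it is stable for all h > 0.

(-7.3333,0); λ=-11 ⇒ h* = (22/3)/11 = 0.6667.

On y'=λy, z=hλ:
  y_{n+1} = y_n + z·[7/11·y_n + 4/11·y_{n+1}] ⇒ (1 − 4/11z)y_{n+1} = (1 + 7/11z)y_n
  Hence R(z) = (1 + 7/11z)/(1 − 4/11z).

Solve |R(x)|<1 on ℝ⁻.
x=-0.73: |R|=0.4231
R=−1: 1+7/11x = −1+4/11x ⇒ -3/11x=2 ⇒ x=2/(-3/11)=-7.3333
Confirm numerically:
  x=-6.808: |R|=0.95878 <1
  x=-5.707: |R|=0.85577 <1
  x=-3.506: |R|=0.54116 <1
  x=-7.885: |R|=1.03890 >1
  x=-7.683: |R|=1.02514 >1
Stable set (-7.3333, 0).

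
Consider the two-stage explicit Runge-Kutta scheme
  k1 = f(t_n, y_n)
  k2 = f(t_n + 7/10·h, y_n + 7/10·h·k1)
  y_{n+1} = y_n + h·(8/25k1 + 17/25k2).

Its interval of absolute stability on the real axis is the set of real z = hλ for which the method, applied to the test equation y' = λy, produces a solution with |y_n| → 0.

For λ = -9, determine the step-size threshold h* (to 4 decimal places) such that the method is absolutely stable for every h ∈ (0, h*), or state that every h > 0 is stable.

(-2.1008,0); λ=-9 ⇒ h* = (250/119)/9 = 0.2334.

Test eqn y'=λy, z=hλ:
  k1=λy_n ⇒ h·k1=z·y_n;  k2=λ(1+7/10z)y_n ⇒ h·k2=z(1+7/10z)y_n
  y_{n+1}/y_n = 1 + 8/25z + 17/25z(1+7/10z) = 1 + z + 119/250z²
  R(z) = 1 + z + 119/250z².

Find x<0 with |R(x)|<1.
x=-1.24: |R|=0.4919
R=1: x+119/250x²=0 ⇒ x=−250/119=-2.1008; min R=1−1/(4·119/250)=0.4748>−1
Confirm numerically:
  x=-2.073: |R|=0.97253 <1
  x=-2.021: |R|=0.92319 <1
  x=-1.355: |R|=0.51895 <1
  x=-2.417: |R|=1.36374 >1
  x=-2.368: |R|=1.30113 >1
  x=-2.166: |R|=1.06718 >1
Stable set (-2.1008, 0).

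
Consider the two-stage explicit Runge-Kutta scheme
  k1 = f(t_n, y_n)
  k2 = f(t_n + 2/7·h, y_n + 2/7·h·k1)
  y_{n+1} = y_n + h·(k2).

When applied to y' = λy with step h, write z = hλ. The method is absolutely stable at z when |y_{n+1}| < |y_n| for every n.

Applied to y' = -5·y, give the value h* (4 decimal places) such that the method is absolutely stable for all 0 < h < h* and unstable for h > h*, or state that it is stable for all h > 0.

On y'=λy, z=hλ:
  k1=λy_n ⇒ h·k1=z·y_n;  k2=λ(1+2/7z)y_n ⇒ h·k2=z(1+2/7z)y_n
  y_{n+1}/y_n = 1 + z(1+2/7z) = 1 + z + 2/7z²
  Hence R(z) = 1 + z + 2/7z².

Boundary: |R(x)|=1, x<0.
x=-0.4: |R|=0.6457
R=1: x+2/7x²=0 ⇒ x=−7/2=-3.5000; min R=1−1/(4·2/7)=0.1250>−1
Confirm numerically:
  x=-3.106: |R|=0.65035 <1
  x=-1.580: |R|=0.13326 <1
  x=-1.431: |R|=0.15407 <1
  x=-3.929: |R|=1.48158 >1
  x=-3.782: |R|=1.30472 >1
So |R|<1 on (-3.5000, 0).

(-3.5000,0); λ=-5 ⇒ h* = (7/2)/5 = 0.7000.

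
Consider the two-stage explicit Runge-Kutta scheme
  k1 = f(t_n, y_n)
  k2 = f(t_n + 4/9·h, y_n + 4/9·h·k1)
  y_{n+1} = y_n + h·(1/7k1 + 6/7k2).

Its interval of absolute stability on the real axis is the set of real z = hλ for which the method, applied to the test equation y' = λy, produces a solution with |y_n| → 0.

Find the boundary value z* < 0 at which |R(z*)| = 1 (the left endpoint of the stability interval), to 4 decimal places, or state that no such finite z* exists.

Test eqn y'=λy, z=hλ:
  k1=λy_n ⇒ h·k1=z·y_n;  k2=λ(1+4/9z)y_n ⇒ h·k2=z(1+4/9z)y_n
  y_{n+1}/y_n = 1 + 1/7z + 6/7z(1+4/9z) = 1 + z + 8/21z²
  ⇒ R(z) = 1 + z + 8/21z².

Solve |R(x)|<1 on ℝ⁻.
x=-1.68: |R|=0.3952
R=1: x+8/21x²=0 ⇒ x=−21/8=-2.6250; min R=1−1/(4·8/21)=0.3438>−1
Confirm numerically:
  x=-1.986: |R|=0.51655 <1
  x=-1.656: |R|=0.38870 <1
  x=-1.288: |R|=0.34398 <1
  x=-1.240: |R|=0.34575 <1
  x=-2.771: |R|=1.15412 >1
  x=-2.659: |R|=1.03444 >1
Interval (-2.6250, 0).

z* = -2.6250.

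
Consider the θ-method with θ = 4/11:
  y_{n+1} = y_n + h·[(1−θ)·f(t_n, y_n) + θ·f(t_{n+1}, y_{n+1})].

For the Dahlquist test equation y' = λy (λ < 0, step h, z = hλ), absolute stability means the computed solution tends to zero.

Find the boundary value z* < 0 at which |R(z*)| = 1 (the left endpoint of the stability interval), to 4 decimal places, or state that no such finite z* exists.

left endpoint -7.3333.

Test eqn y'=λy, z=hλ:
  y_{n+1} = y_n + z·[7/11·y_n + 4/11·y_{n+1}] ⇒ (1 − 4/11z)y_{n+1} = (1 + 7/11z)y_n
  Hence R(z) = (1 + 7/11z)/(1 − 4/11z).

Boundary: |R(x)|=1, x<0.
x=-0.52: |R|=0.5627
R=−1: 1+7/11x = −1+4/11x ⇒ -3/11x=2 ⇒ x=2/(-3/11)=-7.3333
Confirm numerically:
  x=-6.407: |R|=0.92413 <1
  x=-6.298: |R|=0.91418 <1
  x=-5.314: |R|=0.81219 <1
  x=-4.010: |R|=0.63129 <1
  x=-7.592: |R|=1.01876 >1
  x=-7.525: |R|=1.01399 >1
Stable set (-7.3333, 0).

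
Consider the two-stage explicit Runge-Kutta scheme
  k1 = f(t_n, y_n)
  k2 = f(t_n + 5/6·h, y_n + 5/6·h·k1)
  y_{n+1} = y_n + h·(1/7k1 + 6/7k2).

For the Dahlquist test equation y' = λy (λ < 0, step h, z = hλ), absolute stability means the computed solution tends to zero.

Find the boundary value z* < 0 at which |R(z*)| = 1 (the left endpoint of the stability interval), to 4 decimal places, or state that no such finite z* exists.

z* = -1.4000.

With y'=λy (z=hλ):
  k1=λy_n ⇒ h·k1=z·y_n;  k2=λ(1+5/6z)y_n ⇒ h·k2=z(1+5/6z)y_n
  y_{n+1}/y_n = 1 + 1/7z + 6/7z(1+5/6z) = 1 + z + 5/7z²
  R(z) = 1 + z + 5/7z².

Need |R(x)|<1, x<0.
x=-1.09: |R|=0.7586
R=1: x+5/7x²=0 ⇒ x=−7/5=-1.4000; min R=1−1/(4·5/7)=0.6500>−1
Confirm numerically:
  x=-0.902: |R|=0.67915 <1
  x=-0.825: |R|=0.66116 <1
  x=-0.730: |R|=0.65064 <1
  x=-0.605: |R|=0.65645 <1
  x=-1.678: |R|=1.33320 >1
  x=-1.603: |R|=1.23243 >1
  x=-1.435: |R|=1.03588 >1
So |R|<1 on (-1.4000, 0).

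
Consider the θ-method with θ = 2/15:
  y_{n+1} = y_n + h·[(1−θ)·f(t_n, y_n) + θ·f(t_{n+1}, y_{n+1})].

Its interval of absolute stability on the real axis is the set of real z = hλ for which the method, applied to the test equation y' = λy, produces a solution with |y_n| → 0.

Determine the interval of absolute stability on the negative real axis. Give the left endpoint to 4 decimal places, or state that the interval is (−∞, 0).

Set f=λy, z=hλ:
  y_{n+1} = y_n + z·[13/15·y_n + 2/15·y_{n+1}] ⇒ (1 − 2/15z)y_{n+1} = (1 + 13/15z)y_n
  so R(z) = (1 + 13/15z)/(1 − 2/15z).

Need |R(x)|<1, x<0.
x=-0.91: |R|=0.1885
R=−1: 1+13/15x = −1+2/15x ⇒ -11/15x=2 ⇒ x=2/(-11/15)=-2.7273
Confirm numerically:
  x=-2.026: |R|=0.59511 <1
  x=-1.438: |R|=0.20665 <1
  x=-1.362: |R|=0.15267 <1
  x=-3.270: |R|=1.27716 >1
  x=-3.054: |R|=1.17027 >1
  x=-2.889: |R|=1.08562 >1
Interval (-2.7273, 0).

(-2.7273, 0).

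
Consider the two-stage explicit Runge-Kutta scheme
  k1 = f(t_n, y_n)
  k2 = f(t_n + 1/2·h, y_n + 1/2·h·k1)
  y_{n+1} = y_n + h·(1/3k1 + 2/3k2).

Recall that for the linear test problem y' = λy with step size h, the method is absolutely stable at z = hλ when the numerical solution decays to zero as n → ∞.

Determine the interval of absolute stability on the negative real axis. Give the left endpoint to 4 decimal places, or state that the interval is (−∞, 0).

On y'=λy, z=hλ:
  k1=λy_n ⇒ h·k1=z·y_n;  k2=λ(1+1/2z)y_n ⇒ h·k2=z(1+1/2z)y_n
  y_{n+1}/y_n = 1 + 1/3z + 2/3z(1+1/2z) = 1 + z + 1/3z²
  so R(z) = 1 + z + 1/3z².

Need |R(x)|<1, x<0.
x=-0.58: |R|=0.5321
R=1: x+1/3x²=0 ⇒ x=−3=-3.0000; min R=1−1/(4·1/3)=0.2500>−1
Confirm numerically:
  x=-2.392: |R|=0.51522 <1
  x=-2.221: |R|=0.42328 <1
  x=-1.775: |R|=0.27521 <1
  x=-3.383: |R|=1.43190 >1
  x=-3.158: |R|=1.16632 >1
Stable set (-3.0000, 0).

(-3.0000, 0).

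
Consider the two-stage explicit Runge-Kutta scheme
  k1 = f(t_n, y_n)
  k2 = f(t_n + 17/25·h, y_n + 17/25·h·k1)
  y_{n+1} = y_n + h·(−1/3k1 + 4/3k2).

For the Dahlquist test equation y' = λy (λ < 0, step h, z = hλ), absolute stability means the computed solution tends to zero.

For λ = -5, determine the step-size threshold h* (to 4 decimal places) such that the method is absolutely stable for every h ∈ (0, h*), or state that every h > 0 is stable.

Test eqn y'=λy, z=hλ:
  k1=λy_n ⇒ h·k1=z·y_n;  k2=λ(1+17/25z)y_n ⇒ h·k2=z(1+17/25z)y_n
  y_{n+1}/y_n = 1 − 1/3z + 4/3z(1+17/25z) = 1 + z + 68/75z²
  Hence R(z) = 1 + z + 68/75z².

Solve |R(x)|<1 on ℝ⁻.
x=-1.61: |R|=1.7402
R=1: x+68/75x²=0 ⇒ x=−75/68=-1.1029; min R=1−1/(4·68/75)=0.7243>−1
Confirm numerically:
  x=-0.982: |R|=0.89232 <1
  x=-0.876: |R|=0.81975 <1
  x=-0.691: |R|=0.74192 <1
  x=-1.250: |R|=1.16667 >1
  x=-1.166: |R|=1.06666 >1
Stable set (-1.1029, 0).

(-1.1029,0); λ=-5 ⇒ h* = (75/68)/5 = 0.2206.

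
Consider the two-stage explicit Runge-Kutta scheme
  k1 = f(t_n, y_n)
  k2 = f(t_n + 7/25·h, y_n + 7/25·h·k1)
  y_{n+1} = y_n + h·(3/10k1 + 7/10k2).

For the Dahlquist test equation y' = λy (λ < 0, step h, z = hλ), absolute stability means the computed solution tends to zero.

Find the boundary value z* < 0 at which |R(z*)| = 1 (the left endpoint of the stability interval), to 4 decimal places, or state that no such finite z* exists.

z* = -5.1020.

Set f=λy, z=hλ:
  k1=λy_n ⇒ h·k1=z·y_n;  k2=λ(1+7/25z)y_n ⇒ h·k2=z(1+7/25z)y_n
  y_{n+1}/y_n = 1 + 3/10z + 7/10z(1+7/25z) = 1 + z + 49/250z²
  R(z) = 1 + z + 49/250z².

Find x<0 with |R(x)|<1.
x=-1.71: |R|=0.1369
R=1: x+49/250x²=0 ⇒ x=−250/49=-5.1020; min R=1−1/(4·49/250)=-0.2755>−1
Confirm numerically:
  x=-4.294: |R|=0.31993 <1
  x=-2.673: |R|=0.27259 <1
  x=-2.517: |R|=0.27528 <1
  x=-2.059: |R|=0.22806 <1
  x=-5.571: |R|=1.51206 >1
  x=-5.479: |R|=1.40481 >1
Stable set (-5.1020, 0).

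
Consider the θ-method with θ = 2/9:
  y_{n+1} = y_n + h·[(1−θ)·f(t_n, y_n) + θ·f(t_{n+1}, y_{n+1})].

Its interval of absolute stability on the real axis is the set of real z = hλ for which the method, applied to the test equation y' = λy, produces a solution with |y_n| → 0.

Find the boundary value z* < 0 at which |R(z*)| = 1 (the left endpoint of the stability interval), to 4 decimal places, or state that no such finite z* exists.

left endpoint -3.6000.

Test eqn y'=λy, z=hλ:
  y_{n+1} = y_n + z·[7/9·y_n + 2/9·y_{n+1}] ⇒ (1 − 2/9z)y_{n+1} = (1 + 7/9z)y_n
  R(z) = (1 + 7/9z)/(1 − 2/9z).

Solve |R(x)|<1 on ℝ⁻.
x=-1.37: |R|=0.0503
R=−1: 1+7/9x = −1+2/9x ⇒ -5/9x=2 ⇒ x=2/(-5/9)=-3.6000
Confirm numerically:
  x=-3.361: |R|=0.92399 <1
  x=-3.205: |R|=0.87184 <1
  x=-2.704: |R|=0.68906 <1
  x=-2.622: |R|=0.65670 <1
  x=-4.099: |R|=1.14508 >1
  x=-4.014: |R|=1.12156 >1
  x=-3.948: |R|=1.10298 >1
So |R|<1 on (-3.6000, 0).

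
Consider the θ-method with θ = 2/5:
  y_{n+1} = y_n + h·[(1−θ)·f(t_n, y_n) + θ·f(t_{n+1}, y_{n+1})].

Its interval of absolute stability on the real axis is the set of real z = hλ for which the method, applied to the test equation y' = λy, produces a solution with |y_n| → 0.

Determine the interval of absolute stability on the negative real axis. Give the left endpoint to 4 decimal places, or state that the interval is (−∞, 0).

z∈(-10.0000,0).

Test eqn y'=λy, z=hλ:
  y_{n+1} = y_n + z·[3/5·y_n + 2/5·y_{n+1}] ⇒ (1 − 2/5z)y_{n+1} = (1 + 3/5z)y_n
  ⇒ R(z) = (1 + 3/5z)/(1 − 2/5z).

Solve |R(x)|<1 on ℝ⁻.
x=-0.42: |R|=0.6404
R=−1: 1+3/5x = −1+2/5x ⇒ -1/5x=2 ⇒ x=2/(-1/5)=-10.0000
Confirm numerically:
  x=-8.960: |R|=0.95462 <1
  x=-5.850: |R|=0.75150 <1
  x=-4.850: |R|=0.64966 <1
  x=-10.544: |R|=1.02085 >1
  x=-10.153: |R|=1.00605 >1
Stable set (-10.0000, 0).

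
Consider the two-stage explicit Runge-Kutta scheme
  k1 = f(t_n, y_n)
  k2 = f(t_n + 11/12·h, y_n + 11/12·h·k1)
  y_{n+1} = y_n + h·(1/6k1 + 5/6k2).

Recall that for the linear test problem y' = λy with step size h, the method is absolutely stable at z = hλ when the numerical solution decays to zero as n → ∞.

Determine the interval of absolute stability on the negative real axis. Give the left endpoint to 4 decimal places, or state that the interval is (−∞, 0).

Test eqn y'=λy, z=hλ:
  k1=λy_n ⇒ h·k1=z·y_n;  k2=λ(1+11/12z)y_n ⇒ h·k2=z(1+11/12z)y_n
  y_{n+1}/y_n = 1 + 1/6z + 5/6z(1+11/12z) = 1 + z + 55/72z²
  Hence R(z) = 1 + z + 55/72z².

Find x<0 with |R(x)|<1.
x=-1.57: |R|=1.3129
R=1: x+55/72x²=0 ⇒ x=−72/55=-1.3091; min R=1−1/(4·55/72)=0.6727>−1
Confirm numerically:
  x=-1.271: |R|=0.96302 <1
  x=-1.209: |R|=0.90756 <1
  x=-1.047: |R|=0.79038 <1
  x=-0.931: |R|=0.73111 <1
  x=-1.791: |R|=1.65931 >1
  x=-1.530: |R|=1.25819 >1
Stable set (-1.3091, 0).

(-1.3091, 0).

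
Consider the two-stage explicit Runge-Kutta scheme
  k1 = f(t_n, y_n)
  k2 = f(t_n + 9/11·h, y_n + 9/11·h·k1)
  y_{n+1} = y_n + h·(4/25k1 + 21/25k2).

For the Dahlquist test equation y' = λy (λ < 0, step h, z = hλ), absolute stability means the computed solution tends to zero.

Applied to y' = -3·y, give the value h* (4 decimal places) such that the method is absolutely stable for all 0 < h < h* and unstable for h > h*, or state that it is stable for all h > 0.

(-1.4550,0); λ=-3 ⇒ h* = (275/189)/3 = 0.4850.

Test eqn y'=λy, z=hλ:
  k1=λy_n ⇒ h·k1=z·y_n;  k2=λ(1+9/11z)y_n ⇒ h·k2=z(1+9/11z)y_n
  y_{n+1}/y_n = 1 + 4/25z + 21/25z(1+9/11z) = 1 + z + 189/275z²
  so R(z) = 1 + z + 189/275z².

Solve |R(x)|<1 on ℝ⁻.
x=-0.86: |R|=0.6483
R=1: x+189/275x²=0 ⇒ x=−275/189=-1.4550; min R=1−1/(4·189/275)=0.6362>−1
Confirm numerically:
  x=-0.935: |R|=0.66583 <1
  x=-0.733: |R|=0.63626 <1
  x=-0.605: |R|=0.64656 <1
  x=-1.721: |R|=1.31459 >1
  x=-1.533: |R|=1.08215 >1
So |R|<1 on (-1.4550, 0).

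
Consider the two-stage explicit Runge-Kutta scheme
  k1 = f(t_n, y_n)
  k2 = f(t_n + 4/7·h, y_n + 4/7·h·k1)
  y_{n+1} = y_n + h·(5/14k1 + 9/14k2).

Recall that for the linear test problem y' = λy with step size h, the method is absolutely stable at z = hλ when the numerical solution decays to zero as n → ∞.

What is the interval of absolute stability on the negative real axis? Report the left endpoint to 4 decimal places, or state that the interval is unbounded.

(-2.7222, 0).

With y'=λy (z=hλ):
  k1=λy_n ⇒ h·k1=z·y_n;  k2=λ(1+4/7z)y_n ⇒ h·k2=z(1+4/7z)y_n
  y_{n+1}/y_n = 1 + 5/14z + 9/14z(1+4/7z) = 1 + z + 18/49z²
  Hence R(z) = 1 + z + 18/49z².

Find x<0 with |R(x)|<1.
x=-0.38: |R|=0.6730
R=1: x+18/49x²=0 ⇒ x=−49/18=-2.7222; min R=1−1/(4·18/49)=0.3194>−1
Confirm numerically:
  x=-2.561: |R|=0.84833 <1
  x=-2.198: |R|=0.57673 <1
  x=-1.340: |R|=0.31961 <1
  x=-3.316: |R|=1.72329 >1
  x=-2.945: |R|=1.24101 >1
  x=-2.788: |R|=1.06737 >1
Stable set (-2.7222, 0).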